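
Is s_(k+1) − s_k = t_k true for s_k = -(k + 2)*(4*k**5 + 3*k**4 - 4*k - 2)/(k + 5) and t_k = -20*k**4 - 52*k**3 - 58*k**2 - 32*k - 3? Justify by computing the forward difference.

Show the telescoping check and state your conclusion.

s_(k+1) = (k + 3)*(4*k - 4*(k + 1)**5 - 3*(k + 1)**4 + 6)/(k + 6)
s_(k+1) − s_k = (-20*k**6 - 224*k**5 - 783*k**4 - 1276*k**3 - 1129*k**2 - 492*k - 39)/(k**2 + 11*k + 30)
(s_(k+1) − s_k) − t_k = 3*(16*k**5 + 149*k**4 + 318*k**3 + 322*k**2 + 167*k + 17)/(k**2 + 11*k + 30)

Invalid: residual 3*(16*k**5 + 149*k**4 + 318*k**3 + 322*k**2 + 167*k + 17)/(k**2 + 11*k + 30) ≠ 0.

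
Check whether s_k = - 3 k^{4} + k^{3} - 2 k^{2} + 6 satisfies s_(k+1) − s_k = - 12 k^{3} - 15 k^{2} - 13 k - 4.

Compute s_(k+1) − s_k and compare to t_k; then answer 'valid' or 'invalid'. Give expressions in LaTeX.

s_(k+1) = -3*(k + 1)**4 + (k + 1)**3 - 2*(k + 1)**2 + 6
s_(k+1) − s_k = -12*k**3 - 15*k**2 - 13*k - 4
(s_(k+1) − s_k) − t_k = 0

Valid: the claim telescopes to t_k.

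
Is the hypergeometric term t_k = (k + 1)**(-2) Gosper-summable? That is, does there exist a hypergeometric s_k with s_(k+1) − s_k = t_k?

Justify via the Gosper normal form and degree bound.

t_(k+1)/t_k = (k + 1)**2/(k + 2)**2.
Factor: A=k**2 + 2*k + 1; B=k**2 + 4*k + 4; C=1.
Need (k**2 + 2*k + 1)·f(k+1) − (k**2 + 2*k + 1)·f(k) = 1.
From deg A=2, deg B=2, deg C=0: d=0.
Generic f = c0 gives residual -1; -1 = 0 cannot hold, so t_k is not Gosper-summable.

No. Not Gosper-summable.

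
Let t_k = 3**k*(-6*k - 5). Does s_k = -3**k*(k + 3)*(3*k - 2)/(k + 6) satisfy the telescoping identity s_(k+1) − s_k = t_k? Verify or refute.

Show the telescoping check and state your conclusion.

Invalid: residual 3**(k + 1)*(6*k**2 + 38*k + 32)/(k**2 + 13*k + 42) ≠ 0.

s_(k+1) = -3**(k + 1)*(k + 4)*(3*k + 1)/(k + 7)
s_(k+1) − s_k = 3**k*(-6*k**3 - 65*k**2 - 203*k - 114)/(k**2 + 13*k + 42)
(s_(k+1) − s_k) − t_k = 3**(k + 1)*(6*k**2 + 38*k + 32)/(k**2 + 13*k + 42)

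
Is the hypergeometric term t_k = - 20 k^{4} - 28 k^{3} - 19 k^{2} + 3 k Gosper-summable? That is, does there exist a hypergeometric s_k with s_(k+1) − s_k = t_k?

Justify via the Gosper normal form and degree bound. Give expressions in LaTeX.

Ratio r(k) = (20*k**4 + 108*k**3 + 223*k**2 + 199*k + 64)/(k*(20*k**3 + 28*k**2 + 19*k - 3)).
Take A(k)=1, B(k)=1, C(k)=k**4 + 7*k**3/5 + 19*k**2/20 - 3*k/20.
f must satisfy (1)·f(k+1) − (1)·f(k) = k**4 + 7*k**3/5 + 19*k**2/20 - 3*k/20.
deg f ≤ 5 (via 0,0,4).
Solve for f: f(k) = k*(k - 1)*(4*k**3 + k**2 - 4)/20 (degree 5 ≤ 5).
Certificate R = B(k−1)f/C = (k - 1)*(4*k**3 + k**2 - 4)/(20*k**3 + 28*k**2 + 19*k - 3) gives s_k = k*(-4*k**4 + 3*k**3 + k**2 + 4*k - 4).
Δs = k*(-20*k**3 - 28*k**2 - 19*k + 3), as required.

Yes. s_k = k \left(- 4 k^{4} + 3 k^{3} + k^{2} + 4 k - 4\right).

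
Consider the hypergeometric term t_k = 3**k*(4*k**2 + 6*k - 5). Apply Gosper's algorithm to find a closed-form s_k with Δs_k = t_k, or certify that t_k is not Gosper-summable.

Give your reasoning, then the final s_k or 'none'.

Step 1: r(k) = 3*(4*k**2 + 14*k + 5)/(4*k**2 + 6*k - 5).
Normal form (A,B,C) = (3, 1, k**2 + 3*k/2 - 5/4).
Need (3)·f(k+1) − (1)·f(k) = k**2 + 3*k/2 - 5/4.
Bound: deg f ≤ 2.
A polynomial solution: f(k) = (2*k**2 - 3*k - 1)/4.
Certificate R = B(k−1)f/C = (2*k**2 - 3*k - 1)/(4*k**2 + 6*k - 5) gives s_k = 3**k*(2*k**2 - 3*k - 1).
Verify: 3**k*(4*k**2 + 6*k - 5) matches t_k.

s_k = 3**k*(2*k**2 - 3*k - 1)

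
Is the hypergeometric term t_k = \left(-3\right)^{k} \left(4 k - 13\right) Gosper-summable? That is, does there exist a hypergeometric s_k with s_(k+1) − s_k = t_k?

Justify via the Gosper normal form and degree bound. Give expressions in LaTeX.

Yes. s_k = \left(-3\right)^{k} \left(4 - k\right).

Ratio r(k) = 3*(9 - 4*k)/(4*k - 13).
Take A(k)=-3, B(k)=1, C(k)=k - 13/4.
f must satisfy (-3)·f(k+1) − (1)·f(k) = k - 13/4.
Bound: deg f ≤ 1.
Coefficient equations give f(k) = -(k - 4)/4.
Get s_k = R·t_k = (-3)**k*(4 - k) with R(k) = B(k−1)f(k)/C(k) = -(k - 4)/(4*k - 13).
s_(k+1) − s_k = (-3)**k*(4*k - 13) = t_k.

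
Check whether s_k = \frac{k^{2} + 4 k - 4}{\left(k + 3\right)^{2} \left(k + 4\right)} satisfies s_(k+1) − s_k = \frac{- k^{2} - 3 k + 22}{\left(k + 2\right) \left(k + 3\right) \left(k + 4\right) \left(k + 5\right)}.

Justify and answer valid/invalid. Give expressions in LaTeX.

s_(k+1) = (4*k + (k + 1)**2)/((k + 4)**2*(k + 5))
s_(k+1) − s_k = (-k**3 - 6*k**2 + 16*k + 89)/(k**5 + 19*k**4 + 143*k**3 + 533*k**2 + 984*k + 720)
(s_(k+1) − s_k) − t_k = (2*k**3 + 15*k**2 + 3*k - 86)/(k**6 + 21*k**5 + 181*k**4 + 819*k**3 + 2050*k**2 + 2688*k + 1440)

Invalid: residual \frac{2 k^{3} + 15 k^{2} + 3 k - 86}{k^{6} + 21 k^{5} + 181 k^{4} + 819 k^{3} + 2050 k^{2} + 2688 k + 1440} ≠ 0.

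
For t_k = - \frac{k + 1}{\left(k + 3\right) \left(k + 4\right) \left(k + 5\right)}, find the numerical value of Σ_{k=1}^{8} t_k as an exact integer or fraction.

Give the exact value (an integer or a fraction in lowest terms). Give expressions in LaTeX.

Step 1: r(k) = (k + 2)*(k + 3)/((k + 1)*(k + 6)).
Gosper form: A/B · C(k+1)/C(k) with A=k + 3, B=k + 6, C=k + 1.
Set up (k + 3)·f(k+1) − (k + 5)·f(k) − (k + 1) = 0.
d = 2 from the (1,1,1) case.
Solve for f: f(k) = k*(k + 1)/6 (degree 2 ≤ 2).
Certificate R = B(k−1)f/C = k*(k + 5)/6 gives s_k = k*(-k - 1)/(6*(k + 3)*(k + 4)).
Check: Δs_k = (-k - 1)/(k**3 + 12*k**2 + 47*k + 60). ✓
Telescoping: Σ = s_(9) − s_(1) = -5/52 − (-1/60) = -31/390.

Σ = -31/390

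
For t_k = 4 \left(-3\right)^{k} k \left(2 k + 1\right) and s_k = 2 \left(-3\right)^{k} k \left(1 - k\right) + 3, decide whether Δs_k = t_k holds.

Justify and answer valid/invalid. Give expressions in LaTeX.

valid (s_(k+1) − s_k reduces to t_k)

s_(k+1) = 6*(-3)**k*k*(k + 1) + 3
s_(k+1) − s_k = 4*(-3)**k*k*(2*k + 1)
(s_(k+1) − s_k) − t_k = 0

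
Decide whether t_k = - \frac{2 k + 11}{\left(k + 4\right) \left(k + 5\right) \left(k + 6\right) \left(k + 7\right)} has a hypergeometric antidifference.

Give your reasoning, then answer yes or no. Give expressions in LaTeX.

The ratio is (k + 4)*(2*k + 13)/((k + 8)*(2*k + 11)).
Factor: A=k + 4; B=k + 8; C=k + 11/2.
f must satisfy (k + 4)·f(k+1) − (k + 7)·f(k) = k + 11/2.
Bound: deg f ≤ 3.
Solving with deg f ≤ 3: f(k) = k*(k + 5)*(k + 10)/48.
So s_k = (B(k−1)f/C)·t_k = (k*(k + 5)*(k + 7)*(k + 10)/(24*(2*k + 11)))·t_k = k*(-k - 10)/(24*(k**2 + 10*k + 24)).
Verify: (-2*k - 11)/(k**4 + 22*k**3 + 179*k**2 + 638*k + 840) matches t_k.

Yes. s_k = \frac{k \left(- k - 10\right)}{24 \left(k^{2} + 10 k + 24\right)}.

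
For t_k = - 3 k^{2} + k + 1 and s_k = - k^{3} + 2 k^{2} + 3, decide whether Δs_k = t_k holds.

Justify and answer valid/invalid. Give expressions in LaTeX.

Valid — Δs_k = t_k.

s_(k+1) = -k**3 - k**2 + k + 4
s_(k+1) − s_k = -3*k**2 + k + 1
(s_(k+1) − s_k) − t_k = 0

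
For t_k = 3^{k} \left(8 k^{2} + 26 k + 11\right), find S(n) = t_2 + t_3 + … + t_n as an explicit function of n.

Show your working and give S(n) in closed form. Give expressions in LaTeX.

t_(k+1)/t_k = 3*(8*k**2 + 42*k + 45)/(8*k**2 + 26*k + 11).
A = 3, B = 1, C = k**2 + 13*k/4 + 11/8.
Set up (3)·f(k+1) − (1)·f(k) − (k**2 + 13*k/4 + 11/8) = 0.
d = 2 from the (0,0,2) case.
Solving with deg f ≤ 2: f(k) = (4*k**2 + k - 2)/8.
Get s_k = R·t_k = 3**k*(4*k**2 + k - 2) with R(k) = B(k−1)f(k)/C(k) = (4*k**2 + k - 2)/((2*k + 1)*(4*k + 11)).
Check: Δs_k = 3**k*(8*k**2 + 26*k + 11). ✓
Σ_(k=2)^n t_k = s_(n+1) − s_(2) = (3**(n + 1)*(4*n**2 + 9*n + 3)) − (144), i.e. 12*3**n*n**2 + 27*3**n*n + 9*3**n - 144.

S(n) = 12 \cdot 3^{n} n^{2} + 27 \cdot 3^{n} n + 9 \cdot 3^{n} - 144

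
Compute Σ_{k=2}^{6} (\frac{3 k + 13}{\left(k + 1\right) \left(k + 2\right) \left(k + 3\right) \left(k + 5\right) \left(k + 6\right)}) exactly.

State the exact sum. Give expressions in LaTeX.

Σ = 65/6048

Step 1: r(k) = (k + 1)*(k + 5)*(3*k + 16)/((k + 4)*(k + 7)*(3*k + 13)).
So A=k + 1 and B=k + 7, with C=k**2 + 25*k/3 + 52/3.
Solve (k + 1)·f(k+1) − (k + 6)·f(k) = k**2 + 25*k/3 + 52/3.
deg f ≤ 5 (via 1,1,2).
Coefficient equations give f(k) = k*(k + 3)*(k + 4)*(k**2 + 8*k + 17)/30.
So s_k = (B(k−1)f/C)·t_k = (k*(k + 3)*(k + 6)*(k**2 + 8*k + 17)/(10*(3*k + 13)))·t_k = k*(k**2 + 8*k + 17)/(10*(k**3 + 8*k**2 + 17*k + 10)).
Check: Δs_k = (3*k + 13)/(k**5 + 17*k**4 + 107*k**3 + 307*k**2 + 396*k + 180). ✓
Telescoping: Σ = s_(7) − s_(2) = 427/4320 − (37/420) = 65/6048.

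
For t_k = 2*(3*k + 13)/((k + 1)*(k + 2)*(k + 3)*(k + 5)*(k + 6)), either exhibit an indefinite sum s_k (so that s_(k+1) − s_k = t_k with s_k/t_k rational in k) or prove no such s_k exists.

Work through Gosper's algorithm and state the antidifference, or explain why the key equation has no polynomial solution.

Step 1: r(k) = (k + 1)*(k + 5)*(3*k + 16)/((k + 4)*(k + 7)*(3*k + 13)).
Factor: A=k + 1; B=k + 7; C=k**2 + 25*k/3 + 52/3.
Need (k + 1)·f(k+1) − (k + 6)·f(k) = k**2 + 25*k/3 + 52/3.
Degrees (1,1,2) ⇒ d ≤ 5.
Solving with deg f ≤ 5: f(k) = k*(k + 3)*(k + 4)*(k**2 + 8*k + 17)/30.
Get s_k = R·t_k = k*(k**2 + 8*k + 17)/(5*(k**3 + 8*k**2 + 17*k + 10)) with R(k) = B(k−1)f(k)/C(k) = k*(k + 3)*(k + 6)*(k**2 + 8*k + 17)/(10*(3*k + 13)).
Verify: 2*(3*k + 13)/(k**5 + 17*k**4 + 107*k**3 + 307*k**2 + 396*k + 180) matches t_k.

s_k = k*(k**2 + 8*k + 17)/(5*(k**3 + 8*k**2 + 17*k + 10))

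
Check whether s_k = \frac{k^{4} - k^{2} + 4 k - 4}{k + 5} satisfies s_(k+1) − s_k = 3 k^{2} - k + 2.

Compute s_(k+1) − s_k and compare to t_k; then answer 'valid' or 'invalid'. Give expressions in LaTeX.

s_(k+1) = (4*k + (k + 1)**4 - (k + 1)**2)/(k + 6)
s_(k+1) − s_k = (3*k**4 + 26*k**3 + 33*k**2 + 10*k + 24)/(k**2 + 11*k + 30)
(s_(k+1) − s_k) − t_k = 6*(-k**3 - 8*k**2 + 3*k - 6)/(k**2 + 11*k + 30)

Invalid: residual \frac{6 \left(- k^{3} - 8 k^{2} + 3 k - 6\right)}{k^{2} + 11 k + 30} ≠ 0.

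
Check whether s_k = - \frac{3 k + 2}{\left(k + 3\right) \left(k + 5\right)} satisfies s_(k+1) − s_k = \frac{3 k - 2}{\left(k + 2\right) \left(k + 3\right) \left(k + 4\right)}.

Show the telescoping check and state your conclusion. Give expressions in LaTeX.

Invalid: residual \frac{3 \left(- 6 k^{2} - 27 k + 2\right)}{k^{5} + 20 k^{4} + 155 k^{3} + 580 k^{2} + 1044 k + 720} ≠ 0.

s_(k+1) = (-3*k - 5)/((k + 4)*(k + 6))
s_(k+1) − s_k = (3*k**2 + 7*k - 27)/(k**4 + 18*k**3 + 119*k**2 + 342*k + 360)
(s_(k+1) − s_k) − t_k = 3*(-6*k**2 - 27*k + 2)/(k**5 + 20*k**4 + 155*k**3 + 580*k**2 + 1044*k + 720)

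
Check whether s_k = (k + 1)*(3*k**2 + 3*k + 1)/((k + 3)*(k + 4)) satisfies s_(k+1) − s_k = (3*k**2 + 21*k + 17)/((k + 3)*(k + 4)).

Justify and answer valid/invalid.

Invalid: residual 6*(-9*k - 8)/(k**3 + 12*k**2 + 47*k + 60) ≠ 0.

s_(k+1) = (k + 2)*(3*k + 3*(k + 1)**2 + 4)/((k + 4)*(k + 5))
s_(k+1) − s_k = (3*k**3 + 36*k**2 + 68*k + 37)/(k**3 + 12*k**2 + 47*k + 60)
(s_(k+1) − s_k) − t_k = 6*(-9*k - 8)/(k**3 + 12*k**2 + 47*k + 60)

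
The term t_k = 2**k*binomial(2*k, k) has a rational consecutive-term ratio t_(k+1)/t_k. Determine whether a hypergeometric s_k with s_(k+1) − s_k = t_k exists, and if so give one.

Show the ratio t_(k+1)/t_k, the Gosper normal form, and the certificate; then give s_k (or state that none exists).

The ratio is 4*(2*k + 1)/(k + 1).
Gosper form: A/B · C(k+1)/C(k) with A=8*k + 4, B=k + 1, C=1.
f must satisfy (8*k + 4)·f(k+1) − (k)·f(k) = 1.
deg f ≤ -1 (via 1,1,0).
Bound -1 < 0, so the key equation has no polynomial solution.

none (Gosper's algorithm certifies no s_k)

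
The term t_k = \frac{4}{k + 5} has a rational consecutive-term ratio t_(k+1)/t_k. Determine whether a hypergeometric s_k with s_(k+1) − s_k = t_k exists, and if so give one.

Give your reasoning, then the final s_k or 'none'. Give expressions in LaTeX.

not Gosper-summable; s_k does not exist

Ratio r(k) = (k + 5)/(k + 6).
Normal form (A,B,C) = (k + 5, k + 6, 1).
Solve (k + 5)·f(k+1) − (k + 5)·f(k) = 1.
From deg A=1, deg B=1, deg C=0: d=0.
Generic f = c0 gives residual -1; -1 = 0 cannot hold, so t_k is not Gosper-summable.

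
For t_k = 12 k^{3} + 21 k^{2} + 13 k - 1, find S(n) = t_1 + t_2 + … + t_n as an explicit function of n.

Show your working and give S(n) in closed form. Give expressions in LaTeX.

S(n) = n \left(3 n^{3} + 13 n^{2} + 20 n + 9\right)

r(k) = (12*k**3 + 57*k**2 + 91*k + 45)/(12*k**3 + 21*k**2 + 13*k - 1) after simplifying.
So A=1 and B=1, with C=k**3 + 7*k**2/4 + 13*k/12 - 1/12.
Need (1)·f(k+1) − (1)·f(k) = k**3 + 7*k**2/4 + 13*k/12 - 1/12.
deg f ≤ 4 (via 0,0,3).
Solving with deg f ≤ 4: f(k) = k*(3*k**3 + k**2 - k - 4)/12.
R(k) = B(k−1)·f(k)/C(k) = k*(3*k**3 + k**2 - k - 4)/(12*k**3 + 21*k**2 + 13*k - 1); s_k = R·t_k = k*(3*k**3 + k**2 - k - 4).
s_(k+1) − s_k = 12*k**3 + 21*k**2 + 13*k - 1 = t_k.
s_(n+1) = 3*n**4 + 13*n**3 + 20*n**2 + 9*n - 1 and s_(1) = -1, so S(n) = n*(3*n**3 + 13*n**2 + 20*n + 9).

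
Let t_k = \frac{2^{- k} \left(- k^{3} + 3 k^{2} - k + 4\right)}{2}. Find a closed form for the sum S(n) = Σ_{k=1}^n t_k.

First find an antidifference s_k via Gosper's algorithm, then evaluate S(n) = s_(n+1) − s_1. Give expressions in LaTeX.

The ratio is (k**3/2 - k - 5/2)/(k**3 - 3*k**2 + k - 4).
Take A(k)=1/2, B(k)=1, C(k)=k**3 - 3*k**2 + k - 4.
Key eq: (1/2)·f(k+1) = (1)·f(k) + (k**3 - 3*k**2 + k - 4).
From deg A=0, deg B=0, deg C=3: d=3.
Solve for f: f(k) = -2*(k**3 + 4*k + 1) (degree 3 ≤ 3).
Certificate R = B(k−1)f/C = -2*(k**3 + 4*k + 1)/(k**3 - 3*k**2 + k - 4) gives s_k = (k**3 + 4*k + 1)/2**k.
Verify: (-k**3 + 3*k**2 - k + 4)/(2*2**k) matches t_k.
Telescope: S(n) = s_(n+1) − s_(1) = 2**(-n - 1)*(n**3 + 3*n**2 + 7*n + 6) − (3) = (-6*2**n + n**3 + 3*n**2 + 7*n + 6)/(2*2**n).

S(n) = \frac{2^{- n} \left(- 6 \cdot 2^{n} + n^{3} + 3 n^{2} + 7 n + 6\right)}{2}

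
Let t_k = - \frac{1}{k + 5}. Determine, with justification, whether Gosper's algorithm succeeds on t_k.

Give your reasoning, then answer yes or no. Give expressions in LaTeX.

No — key equation has no polynomial f.

Step 1: r(k) = (k + 5)/(k + 6).
Factor: A=k + 5; B=k + 6; C=1.
Solve (k + 5)·f(k+1) − (k + 5)·f(k) = 1.
From deg A=1, deg B=1, deg C=0: d=0.
Write f(k) = c0. Then LHS − RHS = -1, requiring -1 = 0: contradictory. No certificate.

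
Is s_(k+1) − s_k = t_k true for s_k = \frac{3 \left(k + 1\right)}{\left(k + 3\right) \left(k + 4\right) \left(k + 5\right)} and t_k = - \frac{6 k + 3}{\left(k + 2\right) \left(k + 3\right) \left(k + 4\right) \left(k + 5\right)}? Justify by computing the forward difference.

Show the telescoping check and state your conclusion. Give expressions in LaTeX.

s_(k+1) = 3*(k + 2)/((k + 4)*(k + 5)*(k + 6))
s_(k+1) − s_k = -6*k/(k**4 + 18*k**3 + 119*k**2 + 342*k + 360)
(s_(k+1) − s_k) − t_k = 9*(3*k + 2)/(k**5 + 20*k**4 + 155*k**3 + 580*k**2 + 1044*k + 720)

Invalid: residual \frac{9 \left(3 k + 2\right)}{k^{5} + 20 k^{4} + 155 k^{3} + 580 k^{2} + 1044 k + 720} ≠ 0.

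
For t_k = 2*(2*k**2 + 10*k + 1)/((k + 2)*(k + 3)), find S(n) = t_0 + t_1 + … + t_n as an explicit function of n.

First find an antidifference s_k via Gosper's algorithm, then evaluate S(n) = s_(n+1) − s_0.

Compute t_(k+1)/t_k: get (k + 2)*(10*k + 2*(k + 1)**2 + 11)/((k + 4)*(2*k**2 + 10*k + 1)).
Normal form (A,B,C) = (k + 2, k + 4, k**2 + 5*k + 1/2).
f must satisfy (k + 2)·f(k+1) − (k + 3)·f(k) = k**2 + 5*k + 1/2.
From deg A=1, deg B=1, deg C=2: d=2.
Solve for f: f(k) = k*(4*k - 3)/4 (degree 2 ≤ 2).
R(k) = B(k−1)·f(k)/C(k) = k*(k + 3)*(4*k - 3)/(2*(2*k**2 + 10*k + 1)); s_k = R·t_k = k*(4*k - 3)/(k + 2).
s_(k+1) − s_k = 2*(2*k**2 + 10*k + 1)/(k**2 + 5*k + 6) = t_k.
Evaluate: s_(n+1) = (4*n**2 + 5*n + 1)/(n + 3); subtract s_(0) = 0 ⇒ S(n) = (4*n**2 + 5*n + 1)/(n + 3).

S(n) = (4*n**2 + 5*n + 1)/(n + 3)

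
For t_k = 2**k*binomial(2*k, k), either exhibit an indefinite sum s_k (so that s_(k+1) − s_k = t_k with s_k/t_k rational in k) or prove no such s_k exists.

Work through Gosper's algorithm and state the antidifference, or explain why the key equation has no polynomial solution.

Ratio r(k) = 4*(2*k + 1)/(k + 1).
Normal form (A,B,C) = (8*k + 4, k + 1, 1).
Need (8*k + 4)·f(k+1) − (k)·f(k) = 1.
deg f ≤ -1 (via 1,1,0).
deg f ≤ -1 is impossible — no certificate.

not Gosper-summable; s_k does not exist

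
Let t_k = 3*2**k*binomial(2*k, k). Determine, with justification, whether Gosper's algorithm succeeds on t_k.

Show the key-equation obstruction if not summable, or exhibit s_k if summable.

Ratio r(k) = 4*(2*k + 1)/(k + 1).
Normal form (A,B,C) = (8*k + 4, k + 1, 1).
Solve (8*k + 4)·f(k+1) − (k)·f(k) = 1.
From deg A=1, deg B=1, deg C=0: d=-1.
Bound -1 < 0, so the key equation has no polynomial solution.

No — key equation has no polynomial f.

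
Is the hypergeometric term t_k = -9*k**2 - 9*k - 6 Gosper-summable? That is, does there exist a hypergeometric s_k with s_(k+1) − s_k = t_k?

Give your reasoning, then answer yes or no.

r(k) = (3*k**2 + 9*k + 8)/(3*k**2 + 3*k + 2) after simplifying.
Gosper form: A/B · C(k+1)/C(k) with A=1, B=1, C=k**2 + k + 2/3.
f must satisfy (1)·f(k+1) − (1)·f(k) = k**2 + k + 2/3.
d = 3 from the (0,0,2) case.
A polynomial solution: f(k) = k*(k**2 + 1)/3.
Then R = B(k−1)f/C = k*(k**2 + 1)/(3*k**2 + 3*k + 2), so s_k = R(k)·t_k = 3*k*(-k**2 - 1).
Verify: -9*k**2 - 9*k - 6 matches t_k.

Yes. s_k = 3*k*(-k**2 - 1).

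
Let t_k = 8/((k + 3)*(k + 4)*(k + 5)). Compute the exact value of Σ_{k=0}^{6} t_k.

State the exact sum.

t_(k+1)/t_k = (k + 3)/(k + 6).
Gosper form: A/B · C(k+1)/C(k) with A=k + 3, B=k + 6, C=1.
Key eq: (k + 3)·f(k+1) = (k + 5)·f(k) + (1).
d = 2 from the (1,1,0) case.
Match coefficients ⇒ f(k) = k*(k + 7)/24.
Get s_k = R·t_k = k*(k + 7)/(3*(k + 3)*(k + 4)) with R(k) = B(k−1)f(k)/C(k) = k*(k + 5)*(k + 7)/24.
Check: Δs_k = 8/(k**3 + 12*k**2 + 47*k + 60). ✓
Σ_(k=0)^(6) t_k = s_(7) − s_(0) = 49/165 − (0) = 49/165.

Σ = 49/165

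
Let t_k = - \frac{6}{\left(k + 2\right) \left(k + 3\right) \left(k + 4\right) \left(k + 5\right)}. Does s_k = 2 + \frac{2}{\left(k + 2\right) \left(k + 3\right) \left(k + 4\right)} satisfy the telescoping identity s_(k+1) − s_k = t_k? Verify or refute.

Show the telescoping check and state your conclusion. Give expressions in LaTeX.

s_(k+1) = 2 + 2/((k + 3)*(k + 4)*(k + 5))
s_(k+1) − s_k = -6/((k + 2)*(k + 3)*(k + 4)*(k + 5))
(s_(k+1) − s_k) − t_k = 0

Valid: the claim telescopes to t_k.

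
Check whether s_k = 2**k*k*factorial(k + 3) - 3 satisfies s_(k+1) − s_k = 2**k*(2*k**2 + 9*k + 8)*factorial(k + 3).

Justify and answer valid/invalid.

Valid — Δs_k = t_k.

s_(k+1) = 2**(k + 1)*(k + 1)*factorial(k + 4) - 3
s_(k+1) − s_k = 2**k*(2*k**2 + 9*k + 8)*factorial(k + 3)
(s_(k+1) − s_k) − t_k = 0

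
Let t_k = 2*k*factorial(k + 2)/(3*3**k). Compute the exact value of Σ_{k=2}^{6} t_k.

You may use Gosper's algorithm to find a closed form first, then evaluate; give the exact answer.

Step 1: r(k) = (k + 1)*(k + 3)/(3*k).
Gosper form: A/B · C(k+1)/C(k) with A=k/3 + 1, B=1, C=k.
Solve (k/3 + 1)·f(k+1) − (1)·f(k) = k.
Bound: deg f ≤ 0.
Solve for f: f(k) = 3 (degree 0 ≤ 0).
Get s_k = R·t_k = 2*factorial(k + 2)/3**k with R(k) = B(k−1)f(k)/C(k) = 3/k.
Δs = 2*k*factorial(k + 2)/(3*3**k), as required.
Sum = s_(7) − s_(2); s_(7) = 8960/27, s_(2) = 16/3 ⇒ 8816/27.

Σ = 8816/27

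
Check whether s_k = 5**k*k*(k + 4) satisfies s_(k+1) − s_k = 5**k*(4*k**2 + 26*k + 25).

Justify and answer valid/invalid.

Valid: the claim telescopes to t_k.

s_(k+1) = 5**(k + 1)*(k + 1)*(k + 5)
s_(k+1) − s_k = 5**k*(4*k**2 + 26*k + 25)
(s_(k+1) − s_k) − t_k = 0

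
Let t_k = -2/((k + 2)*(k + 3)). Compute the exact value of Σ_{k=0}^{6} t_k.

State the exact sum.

Σ = -7/9

The ratio is (k + 2)/(k + 4).
A = k + 2, B = k + 4, C = 1.
f must satisfy (k + 2)·f(k+1) − (k + 3)·f(k) = 1.
Degrees (1,1,0) ⇒ d ≤ 1.
A polynomial solution: f(k) = k/2.
R(k) = B(k−1)·f(k)/C(k) = k*(k + 3)/2; s_k = R·t_k = -k/(k + 2).
s_(k+1) − s_k = -2/(k**2 + 5*k + 6) = t_k.
Sum = s_(7) − s_(0); s_(7) = -7/9, s_(0) = 0 ⇒ -7/9.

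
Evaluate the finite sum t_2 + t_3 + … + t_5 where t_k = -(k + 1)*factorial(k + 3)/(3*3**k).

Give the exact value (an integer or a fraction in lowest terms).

Σ = -4360/9

t_(k+1)/t_k = (k + 2)*(k + 4)/(3*(k + 1)).
Factor: A=k/3 + 4/3; B=1; C=k + 1.
Need (k/3 + 4/3)·f(k+1) − (1)·f(k) = k + 1.
Degrees (1,0,1) ⇒ d ≤ 0.
Solve for f: f(k) = 3 (degree 0 ≤ 0).
Certificate R = B(k−1)f/C = 3/(k + 1) gives s_k = -factorial(k + 3)/3**k.
s_(k+1) − s_k = -(k + 1)*factorial(k + 3)/(3*3**k) = t_k.
Σ_(k=2)^(5) t_k = s_(6) − s_(2) = -4480/9 − (-40/3) = -4360/9.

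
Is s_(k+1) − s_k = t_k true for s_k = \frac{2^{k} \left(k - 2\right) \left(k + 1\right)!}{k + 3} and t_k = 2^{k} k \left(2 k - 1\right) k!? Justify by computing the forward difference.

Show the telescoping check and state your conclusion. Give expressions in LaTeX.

Invalid: residual - \frac{2^{k + 1} \left(2 k^{3} + 5 k^{2} - 4 k + 2\right) k!}{\left(k + 3\right) \left(k + 4\right)} ≠ 0.

s_(k+1) = 2**(k + 1)*(k - 1)*factorial(k + 2)/(k + 4)
s_(k+1) − s_k = 2**k*(2*k**3 + 7*k**2 - 4)*factorial(k + 1)/((k + 3)*(k + 4))
(s_(k+1) − s_k) − t_k = -2**(k + 1)*(2*k**3 + 5*k**2 - 4*k + 2)*factorial(k)/((k + 3)*(k + 4))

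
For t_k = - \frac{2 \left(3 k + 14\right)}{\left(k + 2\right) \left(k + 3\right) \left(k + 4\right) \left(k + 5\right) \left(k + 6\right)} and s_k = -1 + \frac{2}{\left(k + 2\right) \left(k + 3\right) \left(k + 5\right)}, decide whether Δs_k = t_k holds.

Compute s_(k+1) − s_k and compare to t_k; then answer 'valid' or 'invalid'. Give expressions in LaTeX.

s_(k+1) = -1 + 2/((k + 3)*(k + 4)*(k + 6))
s_(k+1) − s_k = 2*(-3*k - 14)/(k**5 + 20*k**4 + 155*k**3 + 580*k**2 + 1044*k + 720)
(s_(k+1) − s_k) − t_k = 0

Valid: the claim telescopes to t_k.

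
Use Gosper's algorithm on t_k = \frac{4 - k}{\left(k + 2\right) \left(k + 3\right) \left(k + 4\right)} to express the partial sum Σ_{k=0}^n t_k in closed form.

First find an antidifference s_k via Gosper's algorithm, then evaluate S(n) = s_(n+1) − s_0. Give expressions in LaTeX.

S(n) = \frac{n^{2} + 13 n + 12}{6 \left(n^{2} + 7 n + 12\right)}

Ratio r(k) = (k - 3)*(k + 2)/((k - 4)*(k + 5)).
A = k + 2, B = k + 5, C = k - 4.
f must satisfy (k + 2)·f(k+1) − (k + 4)·f(k) = k - 4.
deg f ≤ 2 (via 1,1,1).
A polynomial solution: f(k) = -k*(k + 11)/6.
So s_k = (B(k−1)f/C)·t_k = (-k*(k + 4)*(k + 11)/(6*(k - 4)))·t_k = k*(k + 11)/(6*(k + 2)*(k + 3)).
Verify: (4 - k)/(k**3 + 9*k**2 + 26*k + 24) matches t_k.
Σ_(k=0)^n t_k = s_(n+1) − s_(0) = ((n**2 + 13*n + 12)/(6*(n**2 + 7*n + 12))) − (0), i.e. (n**2 + 13*n + 12)/(6*(n**2 + 7*n + 12)).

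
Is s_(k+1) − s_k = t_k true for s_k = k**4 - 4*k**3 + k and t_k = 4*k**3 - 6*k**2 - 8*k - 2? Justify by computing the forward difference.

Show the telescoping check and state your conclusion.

s_(k+1) = k**4 - 6*k**2 - 7*k - 2
s_(k+1) − s_k = 4*k**3 - 6*k**2 - 8*k - 2
(s_(k+1) − s_k) − t_k = 0

valid (s_(k+1) − s_k reduces to t_k)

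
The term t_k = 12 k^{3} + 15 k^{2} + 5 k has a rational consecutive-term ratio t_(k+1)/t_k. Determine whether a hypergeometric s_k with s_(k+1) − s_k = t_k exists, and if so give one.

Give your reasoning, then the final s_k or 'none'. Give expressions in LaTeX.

s_k = k^{2} \left(3 k^{2} - k - 2\right)

Step 1: r(k) = (12*k**3 + 51*k**2 + 71*k + 32)/(k*(12*k**2 + 15*k + 5)).
So A=1 and B=1, with C=k**3 + 5*k**2/4 + 5*k/12.
Solve (1)·f(k+1) − (1)·f(k) = k**3 + 5*k**2/4 + 5*k/12.
deg f ≤ 4 (via 0,0,3).
Match coefficients ⇒ f(k) = k**2*(k - 1)*(3*k + 2)/12.
So s_k = (B(k−1)f/C)·t_k = (k*(k - 1)*(3*k + 2)/(12*k**2 + 15*k + 5))·t_k = k**2*(3*k**2 - k - 2).
Check: Δs_k = k*(12*k**2 + 15*k + 5). ✓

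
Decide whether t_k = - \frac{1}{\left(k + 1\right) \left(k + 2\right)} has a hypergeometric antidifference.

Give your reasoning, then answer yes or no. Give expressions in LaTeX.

Yes. s_k = - \frac{k}{k + 1}.

Ratio r(k) = (k + 1)/(k + 3).
Gosper form: A/B · C(k+1)/C(k) with A=k + 1, B=k + 3, C=1.
Set up (k + 1)·f(k+1) − (k + 2)·f(k) − (1) = 0.
Degrees (1,1,0) ⇒ d ≤ 1.
Coefficient equations give f(k) = k.
Get s_k = R·t_k = -k/(k + 1) with R(k) = B(k−1)f(k)/C(k) = k*(k + 2).
s_(k+1) − s_k = -1/(k**2 + 3*k + 2) = t_k.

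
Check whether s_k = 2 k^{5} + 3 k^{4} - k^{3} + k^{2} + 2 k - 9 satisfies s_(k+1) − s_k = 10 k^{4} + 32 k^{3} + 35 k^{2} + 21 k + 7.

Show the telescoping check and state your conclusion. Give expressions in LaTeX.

valid; difference matches t_k

s_(k+1) = 2*k**5 + 13*k**4 + 31*k**3 + 36*k**2 + 23*k - 2
s_(k+1) − s_k = 10*k**4 + 32*k**3 + 35*k**2 + 21*k + 7
(s_(k+1) − s_k) − t_k = 0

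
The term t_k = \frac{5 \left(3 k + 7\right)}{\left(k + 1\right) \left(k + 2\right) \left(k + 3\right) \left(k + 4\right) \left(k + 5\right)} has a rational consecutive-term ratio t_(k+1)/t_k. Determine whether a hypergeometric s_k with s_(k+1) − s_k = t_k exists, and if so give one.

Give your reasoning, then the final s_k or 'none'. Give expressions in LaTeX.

r(k) = (k + 1)*(3*k + 10)/((k + 6)*(3*k + 7)) after simplifying.
So A=k + 1 and B=k + 6, with C=k + 7/3.
Need (k + 1)·f(k+1) − (k + 5)·f(k) = k + 7/3.
Bound: deg f ≤ 4.
Solve for f: f(k) = k*(k + 2)*(k**2 + 8*k + 19)/36 (degree 4 ≤ 4).
So s_k = (B(k−1)f/C)·t_k = (k*(k + 2)*(k + 5)*(k**2 + 8*k + 19)/(12*(3*k + 7)))·t_k = 5*k*(k**2 + 8*k + 19)/(12*(k**3 + 8*k**2 + 19*k + 12)).
Check: Δs_k = 5*(3*k + 7)/(k**5 + 15*k**4 + 85*k**3 + 225*k**2 + 274*k + 120). ✓

s_k = \frac{5 k \left(k^{2} + 8 k + 19\right)}{12 \left(k^{3} + 8 k^{2} + 19 k + 12\right)}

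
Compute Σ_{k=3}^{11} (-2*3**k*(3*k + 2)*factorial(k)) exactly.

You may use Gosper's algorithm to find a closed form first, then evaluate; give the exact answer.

The ratio is 3*(k + 1)*(3*k + 5)/(3*k + 2).
Take A(k)=3*k + 3, B(k)=1, C(k)=k + 2/3.
Need (3*k + 3)·f(k+1) − (1)·f(k) = k + 2/3.
d = 0 from the (1,0,1) case.
Solve for f: f(k) = 1/3 (degree 0 ≤ 0).
Get s_k = R·t_k = -2*3**k*factorial(k) with R(k) = B(k−1)f(k)/C(k) = 1/(3*k + 2).
Verify: -2*3**k*(3*k + 2)*factorial(k) matches t_k.
Evaluate s at k=12 and k=3: -509122178611200 and -324; difference -509122178610876.

Σ = -509122178610876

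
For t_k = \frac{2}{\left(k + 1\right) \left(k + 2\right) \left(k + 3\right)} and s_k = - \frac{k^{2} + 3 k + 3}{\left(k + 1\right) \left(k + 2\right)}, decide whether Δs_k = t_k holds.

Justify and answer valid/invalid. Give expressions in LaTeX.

Valid: the claim telescopes to t_k.

s_(k+1) = (-3*k - (k + 1)**2 - 6)/((k + 2)*(k + 3))
s_(k+1) − s_k = 2/(k**3 + 6*k**2 + 11*k + 6)
(s_(k+1) − s_k) − t_k = 0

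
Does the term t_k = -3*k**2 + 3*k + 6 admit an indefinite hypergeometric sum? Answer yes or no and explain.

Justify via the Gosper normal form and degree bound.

Yes. s_k = k*(-k**2 + 3*k + 4).

r(k) = (k**2 + k - 2)/(k**2 - k - 2) after simplifying.
So A=1 and B=1, with C=k**2 - k - 2.
Set up (1)·f(k+1) − (1)·f(k) − (k**2 - k - 2) = 0.
deg f ≤ 3 (via 0,0,2).
A polynomial solution: f(k) = k*(k - 4)*(k + 1)/3.
R(k) = B(k−1)·f(k)/C(k) = k*(k - 4)/(3*(k - 2)); s_k = R·t_k = k*(-k**2 + 3*k + 4).
s_(k+1) − s_k = -3*k**2 + 3*k + 6 = t_k.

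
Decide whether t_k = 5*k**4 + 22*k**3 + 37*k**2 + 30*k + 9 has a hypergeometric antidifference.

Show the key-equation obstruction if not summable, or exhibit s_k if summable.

Yes. s_k = k**2*(k**3 + 3*k**2 + 3*k + 2).

Ratio r(k) = (5*k**4 + 42*k**3 + 133*k**2 + 190*k + 103)/(5*k**4 + 22*k**3 + 37*k**2 + 30*k + 9).
A = 1, B = 1, C = k**4 + 22*k**3/5 + 37*k**2/5 + 6*k + 9/5.
Key eq: (1)·f(k+1) = (1)·f(k) + (k**4 + 22*k**3/5 + 37*k**2/5 + 6*k + 9/5).
From deg A=0, deg B=0, deg C=4: d=5.
Match coefficients ⇒ f(k) = k**2*(k + 2)*(k**2 + k + 1)/5.
Then R = B(k−1)f/C = k**2*(k + 2)*(k**2 + k + 1)/(5*k**4 + 22*k**3 + 37*k**2 + 30*k + 9), so s_k = R(k)·t_k = k**2*(k**3 + 3*k**2 + 3*k + 2).
s_(k+1) − s_k = 5*k**4 + 22*k**3 + 37*k**2 + 30*k + 9 = t_k.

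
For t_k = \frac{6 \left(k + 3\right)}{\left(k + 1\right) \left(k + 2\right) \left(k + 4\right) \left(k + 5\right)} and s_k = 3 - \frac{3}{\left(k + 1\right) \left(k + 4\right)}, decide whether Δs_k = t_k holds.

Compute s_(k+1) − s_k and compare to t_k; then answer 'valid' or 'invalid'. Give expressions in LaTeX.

s_(k+1) = 3 - 3/((k + 2)*(k + 5))
s_(k+1) − s_k = 6*(k + 3)/(k**4 + 12*k**3 + 49*k**2 + 78*k + 40)
(s_(k+1) − s_k) − t_k = 0

Valid: the claim telescopes to t_k.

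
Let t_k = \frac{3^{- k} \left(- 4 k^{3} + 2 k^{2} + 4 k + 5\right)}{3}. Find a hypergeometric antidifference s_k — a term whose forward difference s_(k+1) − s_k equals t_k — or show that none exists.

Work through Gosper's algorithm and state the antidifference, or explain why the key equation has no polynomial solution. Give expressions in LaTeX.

s_k = 3^{- k} \left(2 k^{3} + 2 k^{2} + 3 k + 1\right)

Ratio r(k) = (4*k**3 + 10*k**2 + 4*k - 7)/(3*(4*k**3 - 2*k**2 - 4*k - 5)).
A = 1/3, B = 1, C = k**3 - k**2/2 - k - 5/4.
Need (1/3)·f(k+1) − (1)·f(k) = k**3 - k**2/2 - k - 5/4.
Degrees (0,0,3) ⇒ d ≤ 3.
Coefficient equations give f(k) = -3*(2*k**3 + 2*k**2 + 3*k + 1)/4.
Certificate R = B(k−1)f/C = -3*(2*k**3 + 2*k**2 + 3*k + 1)/(4*k**3 - 2*k**2 - 4*k - 5) gives s_k = (2*k**3 + 2*k**2 + 3*k + 1)/3**k.
Check: Δs_k = (-4*k**3 + 2*k**2 + 4*k + 5)/(3*3**k). ✓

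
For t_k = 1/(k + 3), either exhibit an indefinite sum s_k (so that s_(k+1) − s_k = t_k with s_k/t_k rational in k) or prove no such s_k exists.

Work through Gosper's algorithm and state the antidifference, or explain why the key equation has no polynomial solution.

no hypergeometric antidifference exists

Step 1: r(k) = (k + 3)/(k + 4).
So A=k + 3 and B=k + 4, with C=1.
Need (k + 3)·f(k+1) − (k + 3)·f(k) = 1.
deg f ≤ 0 (via 1,1,0).
Put f(k) = c0: A·f(k+1) − B(k−1)·f(k) − C = -1; need -1 = 0 — inconsistent ⇒ no f, not summable.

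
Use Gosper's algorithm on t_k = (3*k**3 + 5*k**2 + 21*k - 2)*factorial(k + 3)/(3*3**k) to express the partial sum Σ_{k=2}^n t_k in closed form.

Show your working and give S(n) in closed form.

Step 1: r(k) = (3*k**4 + 26*k**3 + 96*k**2 + 187*k + 108)/(3*(3*k**3 + 5*k**2 + 21*k - 2)).
Gosper form: A/B · C(k+1)/C(k) with A=k/3 + 4/3, B=1, C=k**3 + 5*k**2/3 + 7*k - 2/3.
f must satisfy (k/3 + 4/3)·f(k+1) − (1)·f(k) = k**3 + 5*k**2/3 + 7*k - 2/3.
d = 2 from the (1,0,3) case.
Coefficient equations give f(k) = 3*k**2 - 4*k + 2.
R(k) = B(k−1)·f(k)/C(k) = 3*(3*k**2 - 4*k + 2)/(3*k**3 + 5*k**2 + 21*k - 2); s_k = R·t_k = (3*k**2 - 4*k + 2)*factorial(k + 3)/3**k.
Δs = (3*k**3 + 5*k**2 + 21*k - 2)*factorial(k + 3)/(3*3**k), as required.
Telescope: S(n) = s_(n+1) − s_(2) = 3**(-n - 1)*(3*n**2 + 2*n + 1)*factorial(n + 4) − (80) = -80 + n**2*factorial(n + 4)/3**n + 2*n*factorial(n + 4)/(3*3**n) + factorial(n + 4)/(3*3**n).

S(n) = -80 + n**2*factorial(n + 4)/3**n + 2*n*factorial(n + 4)/(3*3**n) + factorial(n + 4)/(3*3**n)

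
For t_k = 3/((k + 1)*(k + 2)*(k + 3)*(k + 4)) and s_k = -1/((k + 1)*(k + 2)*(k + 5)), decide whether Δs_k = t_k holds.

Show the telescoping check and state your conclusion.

s_(k+1) = -1/((k + 2)*(k + 3)*(k + 6))
s_(k+1) − s_k = (3*k + 13)/(k**5 + 17*k**4 + 107*k**3 + 307*k**2 + 396*k + 180)
(s_(k+1) − s_k) − t_k = 2*(-4*k - 19)/(k**6 + 21*k**5 + 175*k**4 + 735*k**3 + 1624*k**2 + 1764*k + 720)

Invalid: residual 2*(-4*k - 19)/(k**6 + 21*k**5 + 175*k**4 + 735*k**3 + 1624*k**2 + 1764*k + 720) ≠ 0.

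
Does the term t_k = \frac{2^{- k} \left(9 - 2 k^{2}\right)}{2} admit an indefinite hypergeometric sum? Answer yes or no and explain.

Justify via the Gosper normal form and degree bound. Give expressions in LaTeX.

Yes. s_k = 2^{- k} \left(2 k^{2} + 4 k - 3\right).

Compute t_(k+1)/t_k: get (2*(k + 1)**2 - 9)/(2*(2*k**2 - 9)).
Normal form (A,B,C) = (1/2, 1, k**2 - 9/2).
Solve (1/2)·f(k+1) − (1)·f(k) = k**2 - 9/2.
Degrees (0,0,2) ⇒ d ≤ 2.
Match coefficients ⇒ f(k) = -2*k**2 - 4*k + 3.
Then R = B(k−1)f/C = -2*(2*k**2 + 4*k - 3)/(2*k**2 - 9), so s_k = R(k)·t_k = (2*k**2 + 4*k - 3)/2**k.
Verify: (9 - 2*k**2)/(2*2**k) matches t_k.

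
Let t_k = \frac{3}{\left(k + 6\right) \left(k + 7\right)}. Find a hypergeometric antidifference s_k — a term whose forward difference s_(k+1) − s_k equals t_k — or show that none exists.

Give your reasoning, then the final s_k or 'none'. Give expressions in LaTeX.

s_k = \frac{k}{2 \left(k + 6\right)}

The ratio is (k + 6)/(k + 8).
Factor: A=k + 6; B=k + 8; C=1.
Need (k + 6)·f(k+1) − (k + 7)·f(k) = 1.
From deg A=1, deg B=1, deg C=0: d=1.
Solving with deg f ≤ 1: f(k) = k/6.
R(k) = B(k−1)·f(k)/C(k) = k*(k + 7)/6; s_k = R·t_k = k/(2*(k + 6)).
Δs = 3/(k**2 + 13*k + 42), as required.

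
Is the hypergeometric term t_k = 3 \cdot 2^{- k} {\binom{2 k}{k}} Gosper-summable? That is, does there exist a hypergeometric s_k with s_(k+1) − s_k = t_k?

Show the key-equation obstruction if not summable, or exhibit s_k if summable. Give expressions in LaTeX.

r(k) = (2*k + 1)/(k + 1) after simplifying.
Gosper form: A/B · C(k+1)/C(k) with A=2*k + 1, B=k + 1, C=1.
f must satisfy (2*k + 1)·f(k+1) − (k)·f(k) = 1.
d = -1 from the (1,1,0) case.
deg f ≤ -1 is impossible — no certificate.

No — t_k has no hypergeometric antidifference.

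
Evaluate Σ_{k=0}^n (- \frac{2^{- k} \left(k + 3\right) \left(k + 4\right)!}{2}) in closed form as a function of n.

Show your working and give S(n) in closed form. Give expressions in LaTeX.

r(k) = (k + 4)*(k + 5)/(2*(k + 3)) after simplifying.
A = k/2 + 5/2, B = 1, C = k + 3.
Set up (k/2 + 5/2)·f(k+1) − (1)·f(k) − (k + 3) = 0.
d = 0 from the (1,0,1) case.
A polynomial solution: f(k) = 2.
So s_k = (B(k−1)f/C)·t_k = (2/(k + 3))·t_k = -factorial(k + 4)/2**k.
Verify: -(k + 3)*factorial(k + 4)/(2*2**k) matches t_k.
Evaluate: s_(n+1) = -2**(-n - 1)*factorial(n + 5); subtract s_(0) = -24 ⇒ S(n) = 24 - factorial(n + 5)/(2*2**n).

S(n) = 24 - \frac{2^{- n} \left(n + 5\right)!}{2}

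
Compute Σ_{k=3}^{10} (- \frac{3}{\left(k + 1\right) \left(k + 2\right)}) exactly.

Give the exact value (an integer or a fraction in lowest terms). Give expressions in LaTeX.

Ratio r(k) = (k + 1)/(k + 3).
So A=k + 1 and B=k + 3, with C=1.
Solve (k + 1)·f(k+1) − (k + 2)·f(k) = 1.
deg f ≤ 1 (via 1,1,0).
A polynomial solution: f(k) = k.
Get s_k = R·t_k = -3*k/(k + 1) with R(k) = B(k−1)f(k)/C(k) = k*(k + 2).
Verify: -3/(k**2 + 3*k + 2) matches t_k.
Σ_(k=3)^(10) t_k = s_(11) − s_(3) = -11/4 − (-9/4) = -1/2.

Σ = -1/2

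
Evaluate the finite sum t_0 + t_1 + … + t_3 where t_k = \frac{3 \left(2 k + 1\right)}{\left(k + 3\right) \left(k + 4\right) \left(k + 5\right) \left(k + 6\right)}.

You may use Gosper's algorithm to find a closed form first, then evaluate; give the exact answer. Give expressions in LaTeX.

Step 1: r(k) = (k + 3)*(2*k + 3)/((k + 7)*(2*k + 1)).
Gosper form: A/B · C(k+1)/C(k) with A=k + 3, B=k + 7, C=k + 1/2.
Solve (k + 3)·f(k+1) − (k + 6)·f(k) = k + 1/2.
deg f ≤ 3 (via 1,1,1).
Solving with deg f ≤ 3: f(k) = k*(k**2 + 12*k + 2)/90.
So s_k = (B(k−1)f/C)·t_k = (k*(k + 6)*(k**2 + 12*k + 2)/(45*(2*k + 1)))·t_k = k*(k**2 + 12*k + 2)/(15*(k + 3)*(k + 4)*(k + 5)).
Check: Δs_k = 3*(2*k + 1)/(k**4 + 18*k**3 + 119*k**2 + 342*k + 360). ✓
Sum = s_(4) − s_(0); s_(4) = 11/315, s_(0) = 0 ⇒ 11/315.

Σ = 11/315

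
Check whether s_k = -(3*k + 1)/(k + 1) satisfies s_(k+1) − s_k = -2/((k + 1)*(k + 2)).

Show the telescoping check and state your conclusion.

valid; difference matches t_k

s_(k+1) = (-3*k - 4)/(k + 2)
s_(k+1) − s_k = -2/(k**2 + 3*k + 2)
(s_(k+1) − s_k) − t_k = 0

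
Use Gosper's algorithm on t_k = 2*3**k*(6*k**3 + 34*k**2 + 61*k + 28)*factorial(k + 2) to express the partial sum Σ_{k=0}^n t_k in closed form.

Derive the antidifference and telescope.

S(n) = 12*3**n*n**2*factorial(n + 3) + 36*3**n*n*factorial(n + 3) + 18*3**n*factorial(n + 3) + 4

t_(k+1)/t_k = 3*(6*k**4 + 70*k**3 + 303*k**2 + 570*k + 387)/(6*k**3 + 34*k**2 + 61*k + 28).
Gosper form: A/B · C(k+1)/C(k) with A=3*k + 9, B=1, C=k**3 + 17*k**2/3 + 61*k/6 + 14/3.
f must satisfy (3*k + 9)·f(k+1) − (1)·f(k) = k**3 + 17*k**2/3 + 61*k/6 + 14/3.
deg f ≤ 2 (via 1,0,3).
Coefficient equations give f(k) = (2*k**2 + 2*k - 1)/6.
Certificate R = B(k−1)f/C = (2*k**2 + 2*k - 1)/(6*k**3 + 34*k**2 + 61*k + 28) gives s_k = 2*3**k*(2*k**2 + 2*k - 1)*factorial(k + 2).
Δs = 2*3**k*(6*k**3 + 34*k**2 + 61*k + 28)*factorial(k + 2), as required.
Σ_(k=0)^n t_k = s_(n+1) − s_(0) = (6*3**n*(2*n**2 + 6*n + 3)*factorial(n + 3)) − (-4), i.e. 12*3**n*n**2*factorial(n + 3) + 36*3**n*n*factorial(n + 3) + 18*3**n*factorial(n + 3) + 4.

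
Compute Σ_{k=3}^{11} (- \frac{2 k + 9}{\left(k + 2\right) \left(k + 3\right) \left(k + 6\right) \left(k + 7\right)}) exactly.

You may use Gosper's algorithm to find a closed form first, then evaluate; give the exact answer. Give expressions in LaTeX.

r(k) = (k + 2)*(k + 6)*(2*k + 11)/((k + 4)*(k + 8)*(2*k + 9)) after simplifying.
Take A(k)=k + 2, B(k)=k + 8, C(k)=k**3 + 27*k**2/2 + 121*k/2 + 90.
Key eq: (k + 2)·f(k+1) = (k + 7)·f(k) + (k**3 + 27*k**2/2 + 121*k/2 + 90).
From deg A=1, deg B=1, deg C=3: d=5.
Match coefficients ⇒ f(k) = k*(k + 3)*(k + 4)*(k + 5)*(k + 8)/24.
R(k) = B(k−1)·f(k)/C(k) = k*(k + 3)*(k + 7)*(k + 8)/(12*(2*k + 9)); s_k = R·t_k = k*(-k - 8)/(12*(k**2 + 8*k + 12)).
Δs = (-2*k - 9)/(k**4 + 18*k**3 + 113*k**2 + 288*k + 252), as required.
Sum = s_(12) − s_(3); s_(12) = -5/63, s_(3) = -11/180 ⇒ -23/1260.

Σ = -23/1260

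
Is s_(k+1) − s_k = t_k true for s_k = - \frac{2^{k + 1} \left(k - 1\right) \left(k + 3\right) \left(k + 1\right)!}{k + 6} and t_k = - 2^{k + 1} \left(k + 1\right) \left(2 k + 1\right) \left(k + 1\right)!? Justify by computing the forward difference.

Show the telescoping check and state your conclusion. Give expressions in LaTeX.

Invalid: residual \frac{6 \cdot 2^{k} \left(2 k^{3} + 15 k^{2} + 18 k + 7\right) \left(k + 1\right)!}{\left(k + 6\right) \left(k + 7\right)} ≠ 0.

s_(k+1) = -2**(k + 2)*k*(k + 4)*factorial(k + 2)/(k + 7)
s_(k+1) − s_k = -2**(k + 1)*(2*k**4 + 23*k**3 + 79*k**2 + 85*k + 21)*factorial(k + 1)/((k + 6)*(k + 7))
(s_(k+1) − s_k) − t_k = 6*2**k*(2*k**3 + 15*k**2 + 18*k + 7)*factorial(k + 1)/((k + 6)*(k + 7))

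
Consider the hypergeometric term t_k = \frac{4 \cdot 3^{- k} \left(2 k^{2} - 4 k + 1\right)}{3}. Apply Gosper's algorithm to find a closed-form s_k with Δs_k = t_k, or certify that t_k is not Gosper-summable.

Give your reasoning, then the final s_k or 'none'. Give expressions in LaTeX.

The ratio is (2*k**2 - 1)/(3*(2*k**2 - 4*k + 1)).
Take A(k)=1/3, B(k)=1, C(k)=k**2 - 2*k + 1/2.
Set up (1/3)·f(k+1) − (1)·f(k) − (k**2 - 2*k + 1/2) = 0.
From deg A=0, deg B=0, deg C=2: d=2.
Coefficient equations give f(k) = -3*(2*k**2 - 2*k + 1)/4.
Then R = B(k−1)f/C = -3*(2*k**2 - 2*k + 1)/(2*(2*k**2 - 4*k + 1)), so s_k = R(k)·t_k = 2*(-2*k**2 + 2*k - 1)/3**k.
s_(k+1) − s_k = 4*(2*k**2 - 4*k + 1)/(3*3**k) = t_k.

s_k = 2 \cdot 3^{- k} \left(- 2 k^{2} + 2 k - 1\right)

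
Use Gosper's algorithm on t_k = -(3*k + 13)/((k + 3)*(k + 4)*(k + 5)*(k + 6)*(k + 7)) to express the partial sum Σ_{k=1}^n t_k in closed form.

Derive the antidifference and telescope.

S(n) = n*(-n**2 - 17*n - 94)/(168*(n**3 + 17*n**2 + 94*n + 168))

Compute t_(k+1)/t_k: get (k + 3)*(3*k + 16)/((k + 8)*(3*k + 13)).
Take A(k)=k + 3, B(k)=k + 8, C(k)=k + 13/3.
Solve (k + 3)·f(k+1) − (k + 7)·f(k) = k + 13/3.
From deg A=1, deg B=1, deg C=1: d=4.
Coefficient equations give f(k) = k*(k + 4)*(k**2 + 14*k + 63)/270.
Certificate R = B(k−1)f/C = k*(k + 4)*(k + 7)*(k**2 + 14*k + 63)/(90*(3*k + 13)) gives s_k = k*(-k**2 - 14*k - 63)/(90*(k**3 + 14*k**2 + 63*k + 90)).
Δs = (-3*k - 13)/(k**5 + 25*k**4 + 245*k**3 + 1175*k**2 + 2754*k + 2520), as required.
s_(n+1) = (-n**3 - 17*n**2 - 94*n - 78)/(90*(n**3 + 17*n**2 + 94*n + 168)) and s_(1) = -13/2520, so S(n) = n*(-n**2 - 17*n - 94)/(168*(n**3 + 17*n**2 + 94*n + 168)).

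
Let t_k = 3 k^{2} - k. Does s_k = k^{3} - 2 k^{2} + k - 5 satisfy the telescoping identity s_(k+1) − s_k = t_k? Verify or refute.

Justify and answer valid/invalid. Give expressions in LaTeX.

Valid — Δs_k = t_k.

s_(k+1) = k**3 + k**2 - 5
s_(k+1) − s_k = k*(3*k - 1)
(s_(k+1) − s_k) − t_k = 0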